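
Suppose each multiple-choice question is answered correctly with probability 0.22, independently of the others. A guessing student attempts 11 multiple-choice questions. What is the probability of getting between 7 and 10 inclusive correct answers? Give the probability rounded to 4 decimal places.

0.0035

X ~ Binomial(11, 0.22); P(7 ≤ X ≤ 10) = Σ C(11,k) p^k (1−p)^(11−k) over k:
  k=7: C(11,7)·0.22^7·0.78^4 = 0.003047
  k=8: C(11,8)·0.22^8·0.78^3 = 0.000430
  k=9: C(11,9)·0.22^9·0.78^2 = 0.000040
  k=10: C(11,10)·0.22^10·0.78^1 = 0.000002
Total = 0.003519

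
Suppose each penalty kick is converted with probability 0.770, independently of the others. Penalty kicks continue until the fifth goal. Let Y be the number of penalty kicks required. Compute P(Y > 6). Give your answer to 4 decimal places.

Needing more than 6 penalty kicks ⇔ fewer than 5 successes in the first 6. With X ~ Binomial(6, 0.77), P(Y > 6) = P(X ≤ 4).
  k=0: C(6,0)·0.77^0·0.23^6 = 0.000148
  k=1: C(6,1)·0.77^1·0.23^5 = 0.002974
  k=2: C(6,2)·0.77^2·0.23^4 = 0.024888
  k=3: C(6,3)·0.77^3·0.23^3 = 0.111093
  k=4: C(6,4)·0.77^4·0.23^2 = 0.278939
P(X ≤ 4) = 0.418041

0.4180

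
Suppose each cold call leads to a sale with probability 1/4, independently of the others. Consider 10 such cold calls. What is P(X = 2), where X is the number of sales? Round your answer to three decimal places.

X ~ Binomial(n=10, p=0.25).
P(X=2) = C(10,2) · p^2 · (1−p)^8
= 45 · 0.0625 · 0.10011 = 0.28157

0.282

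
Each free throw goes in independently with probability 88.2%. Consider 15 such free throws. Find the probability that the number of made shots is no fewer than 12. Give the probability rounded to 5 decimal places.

X ~ Binomial(15, 0.882); P(X ≥ 12) = Σ C(15,k) p^k (1−p)^(15−k) over k:
  k=12: C(15,12)·0.882^12·0.118^3 = 0.1656840
  k=13: C(15,13)·0.882^13·0.118^2 = 0.2857886
  k=14: C(15,14)·0.882^14·0.118^1 = 0.3051641
  k=15: C(15,15)·0.882^15·0.118^0 = 0.1520648
Total = 0.9087015

0.90870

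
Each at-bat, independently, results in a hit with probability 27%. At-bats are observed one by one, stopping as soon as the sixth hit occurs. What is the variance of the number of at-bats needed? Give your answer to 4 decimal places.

60.0823

Y = total at-bats until the sixth success; negative binomial with r=6, p=0.27.
Var(Y) = r(1−p)/p² = 6·0.73 / 0.27² = 60.082305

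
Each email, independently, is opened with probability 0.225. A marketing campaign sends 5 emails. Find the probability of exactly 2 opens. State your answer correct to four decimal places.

0.2357

X ~ Binomial(n=5, p=0.225).
P(X=2) = C(5,2) · p^2 · (1−p)^3
= 10 · 0.050625 · 0.46548 = 0.235651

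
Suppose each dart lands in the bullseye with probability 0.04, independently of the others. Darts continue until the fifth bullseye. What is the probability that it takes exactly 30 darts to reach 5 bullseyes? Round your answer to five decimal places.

Y = trial on which the fifth success occurs; negative binomial, r=5, p=0.04.
P(Y=30) = C(29,4) · p^5 · (1−p)^25
= 23751 · 1.024e-07 · 0.3604 = 0.0008765

0.00088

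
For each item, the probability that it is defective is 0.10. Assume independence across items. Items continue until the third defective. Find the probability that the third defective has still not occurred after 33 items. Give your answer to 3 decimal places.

Needing more than 33 items ⇔ fewer than 3 successes in the first 33. With X ~ Binomial(33, 0.10), P(Y > 33) = P(X ≤ 2).
  k=0: C(33,0)·0.10^0·0.90^33 = 0.03090
  k=1: C(33,1)·0.10^1·0.90^32 = 0.11331
  k=2: C(33,2)·0.10^2·0.90^31 = 0.20144
P(X ≤ 2) = 0.34566

0.346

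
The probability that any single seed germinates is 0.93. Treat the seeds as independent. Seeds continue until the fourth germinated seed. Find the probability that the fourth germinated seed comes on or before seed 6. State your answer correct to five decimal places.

0.99416

Finishing within 6 seeds ⇔ at least 4 successes in the first 6. With X ~ Binomial(6, 0.93), P(Y ≤ 6) = 1 − P(X ≤ 3).
  k=0: C(6,0)·0.93^0·0.07^6 = 0.0000001
  k=1: C(6,1)·0.93^1·0.07^5 = 0.0000094
  k=2: C(6,2)·0.93^2·0.07^4 = 0.0003115
  k=3: C(6,3)·0.93^3·0.07^3 = 0.0055179
1 − 0.0058389 = 0.9941611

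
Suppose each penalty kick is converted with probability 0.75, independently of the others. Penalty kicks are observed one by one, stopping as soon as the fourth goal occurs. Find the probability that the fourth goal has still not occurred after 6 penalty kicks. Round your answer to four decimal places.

Needing more than 6 penalty kicks ⇔ fewer than 4 successes in the first 6. With X ~ Binomial(6, 0.75), P(Y > 6) = P(X ≤ 3).
  k=0: C(6,0)·0.75^0·0.25^6 = 0.000244
  k=1: C(6,1)·0.75^1·0.25^5 = 0.004395
  k=2: C(6,2)·0.75^2·0.25^4 = 0.032959
  k=3: C(6,3)·0.75^3·0.25^3 = 0.131836
P(X ≤ 3) = 0.169434

0.1694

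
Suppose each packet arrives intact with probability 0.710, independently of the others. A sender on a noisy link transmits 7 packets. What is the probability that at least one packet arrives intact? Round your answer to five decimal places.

0.99983

P(at least one) = 1 − P(none) = 1 − (1 − 0.71)^7
= 1 − 0.0001725 = 0.9998275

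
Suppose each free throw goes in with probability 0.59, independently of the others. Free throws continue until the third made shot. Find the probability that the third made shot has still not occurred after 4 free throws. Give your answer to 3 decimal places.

Needing more than 4 free throws ⇔ fewer than 3 successes in the first 4. With X ~ Binomial(4, 0.59), P(Y > 4) = P(X ≤ 2).
  k=0: C(4,0)·0.59^0·0.41^4 = 0.02826
  k=1: C(4,1)·0.59^1·0.41^3 = 0.16265
  k=2: C(4,2)·0.59^2·0.41^2 = 0.35109
P(X ≤ 2) = 0.54200

0.542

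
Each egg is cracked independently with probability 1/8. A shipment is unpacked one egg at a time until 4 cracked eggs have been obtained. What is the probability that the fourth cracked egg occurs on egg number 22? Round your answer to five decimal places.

Y = trial on which the fourth success occurs; negative binomial, r=4, p=0.125.
P(Y=22) = C(21,3) · p^4 · (1−p)^18
= 1330 · 0.00024414 · 0.090395 = 0.0293519

0.02935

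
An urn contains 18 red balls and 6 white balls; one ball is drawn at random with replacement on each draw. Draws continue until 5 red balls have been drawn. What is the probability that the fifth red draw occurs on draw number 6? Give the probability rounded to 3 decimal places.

Y = trial on which the fifth success occurs; negative binomial, r=5, p=0.75.
P(Y=6) = C(5,4) · p^5 · (1−p)^1
= 5 · 0.2373 · 0.25 = 0.29663

0.297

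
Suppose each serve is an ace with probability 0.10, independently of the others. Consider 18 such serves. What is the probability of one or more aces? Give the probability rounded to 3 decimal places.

P(at least one) = 1 − P(none) = 1 − (1 − 0.10)^18
= 1 − 0.15009 = 0.84991

0.850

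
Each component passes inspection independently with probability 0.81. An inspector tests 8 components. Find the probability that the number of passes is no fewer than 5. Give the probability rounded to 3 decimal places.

0.952

X ~ Binomial(8, 0.81); P(X ≥ 5) = Σ C(8,k) p^k (1−p)^(8−k) over k:
  k=5: C(8,5)·0.81^5·0.19^3 = 0.13393
  k=6: C(8,6)·0.81^6·0.19^2 = 0.28548
  k=7: C(8,7)·0.81^7·0.19^1 = 0.34773
  k=8: C(8,8)·0.81^8·0.19^0 = 0.18530
Total = 0.95244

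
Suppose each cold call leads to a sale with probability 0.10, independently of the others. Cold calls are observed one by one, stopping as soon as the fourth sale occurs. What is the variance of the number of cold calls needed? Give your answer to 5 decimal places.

Y = total cold calls until the fourth success; negative binomial with r=4, p=0.10.
Var(Y) = r(1−p)/p² = 4·0.90 / 0.10² = 360.0000000

360.00000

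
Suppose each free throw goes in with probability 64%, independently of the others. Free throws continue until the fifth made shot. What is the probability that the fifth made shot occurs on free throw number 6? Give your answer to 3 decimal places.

0.193

Y = trial on which the fifth success occurs; negative binomial, r=5, p=0.64.
P(Y=6) = C(5,4) · p^5 · (1−p)^1
= 5 · 0.10737 · 0.36 = 0.19327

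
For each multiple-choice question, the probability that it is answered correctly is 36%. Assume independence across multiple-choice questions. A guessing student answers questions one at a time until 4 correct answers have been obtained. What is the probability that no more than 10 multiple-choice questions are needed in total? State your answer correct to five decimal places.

0.51323

Finishing within 10 multiple-choice questions ⇔ at least 4 successes in the first 10. With X ~ Binomial(10, 0.36), P(Y ≤ 10) = 1 − P(X ≤ 3).
  k=0: C(10,0)·0.36^0·0.64^10 = 0.0115292
  k=1: C(10,1)·0.36^1·0.64^9 = 0.0648518
  k=2: C(10,2)·0.36^2·0.64^8 = 0.1641562
  k=3: C(10,3)·0.36^3·0.64^7 = 0.2462343
1 − 0.4867716 = 0.5132284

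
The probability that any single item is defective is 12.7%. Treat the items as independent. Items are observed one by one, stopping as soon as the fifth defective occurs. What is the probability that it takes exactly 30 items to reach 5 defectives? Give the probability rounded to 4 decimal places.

Y = trial on which the fifth success occurs; negative binomial, r=5, p=0.127.
P(Y=30) = C(29,4) · p^5 · (1−p)^25
= 23751 · 3.3038e-05 · 0.033524 = 0.026306

0.0263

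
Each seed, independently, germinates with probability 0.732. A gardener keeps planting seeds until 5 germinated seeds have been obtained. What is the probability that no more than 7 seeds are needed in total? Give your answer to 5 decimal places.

Finishing within 7 seeds ⇔ at least 5 successes in the first 7. With X ~ Binomial(7, 0.732), P(Y ≤ 7) = 1 − P(X ≤ 4).
  k=0: C(7,0)·0.732^0·0.268^7 = 0.0000993
  k=1: C(7,1)·0.732^1·0.268^6 = 0.0018985
  k=2: C(7,2)·0.732^2·0.268^5 = 0.0155566
  k=3: C(7,3)·0.732^3·0.268^4 = 0.0708175
  k=4: C(7,4)·0.732^4·0.268^3 = 0.1934268
1 − 0.2817988 = 0.7182012

0.71820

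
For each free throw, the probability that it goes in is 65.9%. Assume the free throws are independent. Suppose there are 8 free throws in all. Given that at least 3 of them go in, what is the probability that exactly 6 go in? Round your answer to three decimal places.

X ~ Binomial(8, 0.659). Want P(X=6 | X≥3) = P(X=6) / P(X≥3).
P(X=6) = C(8,6)·0.659^6·0.341^2 = 0.26667
P(X≥3) = 1 − 0.00018 − 0.00283 − 0.01912 = 0.97787
Ratio = 0.26667 / 0.97787 = 0.27271

0.273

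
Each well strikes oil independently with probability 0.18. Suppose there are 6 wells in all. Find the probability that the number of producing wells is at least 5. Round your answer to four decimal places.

0.0010

X ~ Binomial(6, 0.18); P(X ≥ 5) = Σ C(6,k) p^k (1−p)^(6−k) over k:
  k=5: C(6,5)·0.18^5·0.82^1 = 0.000930
  k=6: C(6,6)·0.18^6·0.82^0 = 0.000034
Total = 0.000964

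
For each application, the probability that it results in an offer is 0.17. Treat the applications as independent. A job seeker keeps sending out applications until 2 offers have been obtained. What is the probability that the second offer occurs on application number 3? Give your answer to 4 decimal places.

Y = trial on which the second success occurs; negative binomial, r=2, p=0.17.
P(Y=3) = C(2,1) · p^2 · (1−p)^1
= 2 · 0.0289 · 0.83 = 0.047974

0.0480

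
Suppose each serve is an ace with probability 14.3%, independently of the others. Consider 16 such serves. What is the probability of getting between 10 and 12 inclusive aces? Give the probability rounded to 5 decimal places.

X ~ Binomial(16, 0.143); P(10 ≤ X ≤ 12) = Σ C(16,k) p^k (1−p)^(16−k) over k:
  k=10: C(16,10)·0.143^10·0.857^6 = 0.0000113
  k=11: C(16,11)·0.143^11·0.857^5 = 0.0000010
  k=12: C(16,12)·0.143^12·0.857^4 = 0.0000001
Total = 0.0000124

0.00001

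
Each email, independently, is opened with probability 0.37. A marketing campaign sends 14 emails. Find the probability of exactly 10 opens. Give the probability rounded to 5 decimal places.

0.00758

X ~ Binomial(n=14, p=0.37).
P(X=10) = C(14,10) · p^10 · (1−p)^4
= 1001 · 4.8086e-05 · 0.15753 = 0.0075825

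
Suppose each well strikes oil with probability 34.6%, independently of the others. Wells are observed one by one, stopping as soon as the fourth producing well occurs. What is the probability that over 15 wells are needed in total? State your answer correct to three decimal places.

0.181

Needing more than 15 wells ⇔ fewer than 4 successes in the first 15. With X ~ Binomial(15, 0.346), P(Y > 15) = P(X ≤ 3).
  k=0: C(15,0)·0.346^0·0.654^15 = 0.00171
  k=1: C(15,1)·0.346^1·0.654^14 = 0.01359
  k=2: C(15,2)·0.346^2·0.654^13 = 0.05033
  k=3: C(15,3)·0.346^3·0.654^12 = 0.11539
P(X ≤ 3) = 0.18103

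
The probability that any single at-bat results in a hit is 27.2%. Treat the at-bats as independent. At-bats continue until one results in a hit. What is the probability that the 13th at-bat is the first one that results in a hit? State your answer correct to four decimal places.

0.0060

Geometric (trials to first success), p = 0.272.
P(Y = 13) = (1−p)^12 · p = 0.02216 · 0.272 = 0.006028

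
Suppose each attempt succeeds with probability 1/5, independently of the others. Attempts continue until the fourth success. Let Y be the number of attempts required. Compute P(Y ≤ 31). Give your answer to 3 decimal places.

Finishing within 31 attempts ⇔ at least 4 successes in the first 31. With X ~ Binomial(31, 0.20), P(Y ≤ 31) = 1 − P(X ≤ 3).
  k=0: C(31,0)·0.20^0·0.80^31 = 0.00099
  k=1: C(31,1)·0.20^1·0.80^30 = 0.00768
  k=2: C(31,2)·0.20^2·0.80^29 = 0.02878
  k=3: C(31,3)·0.20^3·0.80^28 = 0.06956
1 − 0.10700 = 0.89300

0.893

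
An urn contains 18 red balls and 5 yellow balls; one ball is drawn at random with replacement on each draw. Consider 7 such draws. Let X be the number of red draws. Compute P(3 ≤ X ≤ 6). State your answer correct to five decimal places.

X ~ Binomial(7, 0.782609); P(3 ≤ X ≤ 6) = Σ C(7,k) p^k (1−p)^(7−k) over k:
  k=3: C(7,3)·0.782609^3·0.217391^4 = 0.0374689
  k=4: C(7,4)·0.782609^4·0.217391^3 = 0.1348880
  k=5: C(7,5)·0.782609^5·0.217391^2 = 0.2913580
  k=6: C(7,6)·0.782609^6·0.217391^1 = 0.3496296
Total = 0.8133445

0.81334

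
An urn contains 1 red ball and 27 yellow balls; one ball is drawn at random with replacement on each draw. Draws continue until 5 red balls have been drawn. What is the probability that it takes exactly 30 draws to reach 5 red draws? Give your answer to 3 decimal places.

0.001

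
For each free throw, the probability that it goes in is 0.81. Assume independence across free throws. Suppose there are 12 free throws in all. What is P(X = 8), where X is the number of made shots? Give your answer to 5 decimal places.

X ~ Binomial(n=12, p=0.81).
P(X=8) = C(12,8) · p^8 · (1−p)^4
= 495 · 0.1853 · 0.0013032 = 0.1195363

0.11954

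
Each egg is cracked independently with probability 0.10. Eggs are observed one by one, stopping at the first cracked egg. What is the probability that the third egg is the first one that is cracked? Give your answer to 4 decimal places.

0.0810

Geometric (trials to first success), p = 0.10.
P(Y = 3) = (1−p)^2 · p = 0.81 · 0.10 = 0.081000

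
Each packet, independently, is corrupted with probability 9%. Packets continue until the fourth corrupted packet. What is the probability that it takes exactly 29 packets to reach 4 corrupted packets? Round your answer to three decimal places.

0.020

Y = trial on which the fourth success occurs; negative binomial, r=4, p=0.09.
P(Y=29) = C(28,3) · p^4 · (1−p)^25
= 3276 · 6.561e-05 · 0.094631 = 0.02034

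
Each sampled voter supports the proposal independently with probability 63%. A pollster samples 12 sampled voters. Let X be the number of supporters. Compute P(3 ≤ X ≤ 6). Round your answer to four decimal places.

X ~ Binomial(12, 0.63); P(3 ≤ X ≤ 6) = Σ C(12,k) p^k (1−p)^(12−k) over k:
  k=3: C(12,3)·0.63^3·0.37^9 = 0.007149
  k=4: C(12,4)·0.63^4·0.37^8 = 0.027389
  k=5: C(12,5)·0.63^5·0.37^7 = 0.074617
  k=6: C(12,6)·0.63^6·0.37^6 = 0.148226
Total = 0.257382

0.2574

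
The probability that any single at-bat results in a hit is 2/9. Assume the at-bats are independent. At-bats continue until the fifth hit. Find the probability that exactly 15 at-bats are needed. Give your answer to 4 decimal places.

0.0439

Y = trial on which the fifth success occurs; negative binomial, r=5, p=0.222222.
P(Y=15) = C(14,4) · p^5 · (1−p)^10
= 1001 · 0.00054192 · 0.081013 = 0.043947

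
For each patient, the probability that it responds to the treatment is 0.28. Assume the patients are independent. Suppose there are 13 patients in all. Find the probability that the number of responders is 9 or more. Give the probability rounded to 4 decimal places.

X ~ Binomial(13, 0.28); P(X ≥ 9) = Σ C(13,k) p^k (1−p)^(13−k) over k:
  k=9: C(13,9)·0.28^9·0.72^4 = 0.002033
  k=10: C(13,10)·0.28^10·0.72^3 = 0.000316
  k=11: C(13,11)·0.28^11·0.72^2 = 0.000034
  k=12: C(13,12)·0.28^12·0.72^1 = 0.000002
  k=13: C(13,13)·0.28^13·0.72^0 = 0.000000
Total = 0.002385

0.0024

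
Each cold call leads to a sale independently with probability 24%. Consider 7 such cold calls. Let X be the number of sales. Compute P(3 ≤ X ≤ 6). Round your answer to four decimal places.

X ~ Binomial(7, 0.24); P(3 ≤ X ≤ 6) = Σ C(7,k) p^k (1−p)^(7−k) over k:
  k=3: C(7,3)·0.24^3·0.76^4 = 0.161420
  k=4: C(7,4)·0.24^4·0.76^3 = 0.050975
  k=5: C(7,5)·0.24^5·0.76^2 = 0.009658
  k=6: C(7,6)·0.24^6·0.76^1 = 0.001017
Total = 0.223069

0.2231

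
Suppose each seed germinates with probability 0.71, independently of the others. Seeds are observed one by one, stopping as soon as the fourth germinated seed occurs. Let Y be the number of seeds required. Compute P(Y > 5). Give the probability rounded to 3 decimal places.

0.451

Needing more than 5 seeds ⇔ fewer than 4 successes in the first 5. With X ~ Binomial(5, 0.71), P(Y > 5) = P(X ≤ 3).
  k=0: C(5,0)·0.71^0·0.29^5 = 0.00205
  k=1: C(5,1)·0.71^1·0.29^4 = 0.02511
  k=2: C(5,2)·0.71^2·0.29^3 = 0.12294
  k=3: C(5,3)·0.71^3·0.29^2 = 0.30100
P(X ≤ 3) = 0.45111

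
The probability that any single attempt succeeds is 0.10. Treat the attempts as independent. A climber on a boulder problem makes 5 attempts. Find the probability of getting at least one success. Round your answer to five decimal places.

P(at least one) = 1 − P(none) = 1 − (1 − 0.10)^5
= 1 − 0.5904900 = 0.4095100

0.40951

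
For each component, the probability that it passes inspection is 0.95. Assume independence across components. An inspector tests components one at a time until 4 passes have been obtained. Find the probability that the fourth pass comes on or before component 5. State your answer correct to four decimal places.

0.9774

Finishing within 5 components ⇔ at least 4 successes in the first 5. With X ~ Binomial(5, 0.95), P(Y ≤ 5) = 1 − P(X ≤ 3).
  k=0: C(5,0)·0.95^0·0.05^5 = 0.000000
  k=1: C(5,1)·0.95^1·0.05^4 = 0.000030
  k=2: C(5,2)·0.95^2·0.05^3 = 0.001128
  k=3: C(5,3)·0.95^3·0.05^2 = 0.021434
1 − 0.022593 = 0.977407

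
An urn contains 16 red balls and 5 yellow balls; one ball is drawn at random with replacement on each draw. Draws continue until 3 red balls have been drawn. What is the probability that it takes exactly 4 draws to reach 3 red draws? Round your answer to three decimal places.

Y = trial on which the third success occurs; negative binomial, r=3, p=0.761905.
P(Y=4) = C(3,2) · p^3 · (1−p)^1
= 3 · 0.44228 · 0.2381 = 0.31592

0.316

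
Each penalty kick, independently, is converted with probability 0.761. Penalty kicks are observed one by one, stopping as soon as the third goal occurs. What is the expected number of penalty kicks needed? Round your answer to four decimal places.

Y = total penalty kicks until the third success; negative binomial with r=3, p=0.761.
E[Y] = r / p = 3 / 0.761 = 3.942181

3.9422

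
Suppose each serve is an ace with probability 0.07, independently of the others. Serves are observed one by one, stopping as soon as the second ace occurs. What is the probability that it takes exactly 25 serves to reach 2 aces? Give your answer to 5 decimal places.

Y = trial on which the second success occurs; negative binomial, r=2, p=0.07.
P(Y=25) = C(24,1) · p^2 · (1−p)^23
= 24 · 0.0049 · 0.18841 = 0.0221572

0.02216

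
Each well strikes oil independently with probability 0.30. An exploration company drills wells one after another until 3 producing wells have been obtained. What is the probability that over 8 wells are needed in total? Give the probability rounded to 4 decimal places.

0.5518

Needing more than 8 wells ⇔ fewer than 3 successes in the first 8. With X ~ Binomial(8, 0.30), P(Y > 8) = P(X ≤ 2).
  k=0: C(8,0)·0.30^0·0.70^8 = 0.057648
  k=1: C(8,1)·0.30^1·0.70^7 = 0.197650
  k=2: C(8,2)·0.30^2·0.70^6 = 0.296475
P(X ≤ 2) = 0.551774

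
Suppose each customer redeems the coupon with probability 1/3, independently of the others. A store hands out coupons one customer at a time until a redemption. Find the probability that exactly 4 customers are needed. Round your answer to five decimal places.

Geometric (trials to first success), p = 0.333333.
P(Y = 4) = (1−p)^3 · p = 0.2963 · 0.333333 = 0.0987654

0.09877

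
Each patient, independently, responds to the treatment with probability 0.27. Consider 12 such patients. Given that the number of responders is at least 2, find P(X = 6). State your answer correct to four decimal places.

X ~ Binomial(12, 0.27). Want P(X=6 | X≥2) = P(X=6) / P(X≥2).
P(X=6) = C(12,6)·0.27^6·0.73^6 = 0.054174
P(X≥2) = 1 − 0.022902 − 0.101647 = 0.875451
Ratio = 0.054174 / 0.875451 = 0.061881

0.0619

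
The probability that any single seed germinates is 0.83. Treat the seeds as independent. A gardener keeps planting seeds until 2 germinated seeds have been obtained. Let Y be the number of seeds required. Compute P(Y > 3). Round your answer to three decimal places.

0.077

Needing more than 3 seeds ⇔ fewer than 2 successes in the first 3. With X ~ Binomial(3, 0.83), P(Y > 3) = P(X ≤ 1).
  k=0: C(3,0)·0.83^0·0.17^3 = 0.00491
  k=1: C(3,1)·0.83^1·0.17^2 = 0.07196
P(X ≤ 1) = 0.07687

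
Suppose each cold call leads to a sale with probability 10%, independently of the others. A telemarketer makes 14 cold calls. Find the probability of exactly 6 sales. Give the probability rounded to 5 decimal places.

X ~ Binomial(n=14, p=0.10).
P(X=6) = C(14,6) · p^6 · (1−p)^8
= 3003 · 1e-06 · 0.43047 = 0.0012927

0.00129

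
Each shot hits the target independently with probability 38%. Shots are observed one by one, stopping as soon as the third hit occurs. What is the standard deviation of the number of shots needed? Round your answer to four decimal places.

Y = total shots until the third success; negative binomial with r=3, p=0.38.
SD(Y) = √[r(1−p)/p²] = √(12.880886) = 3.588995

3.5890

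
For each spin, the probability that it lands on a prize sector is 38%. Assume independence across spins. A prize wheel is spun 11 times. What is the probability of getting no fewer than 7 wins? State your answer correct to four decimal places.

X ~ Binomial(11, 0.38); P(X ≥ 7) = Σ C(11,k) p^k (1−p)^(11−k) over k:
  k=7: C(11,7)·0.38^7·0.62^4 = 0.055791
  k=8: C(11,8)·0.38^8·0.62^3 = 0.017097
  k=9: C(11,9)·0.38^9·0.62^2 = 0.003493
  k=10: C(11,10)·0.38^10·0.62^1 = 0.000428
  k=11: C(11,11)·0.38^11·0.62^0 = 0.000024
Total = 0.076834

0.0768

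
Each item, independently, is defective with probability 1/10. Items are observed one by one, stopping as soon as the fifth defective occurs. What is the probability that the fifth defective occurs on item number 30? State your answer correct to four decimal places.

0.0171

Y = trial on which the fifth success occurs; negative binomial, r=5, p=0.10.
P(Y=30) = C(29,4) · p^5 · (1−p)^25
= 23751 · 1e-05 · 0.07179 = 0.017051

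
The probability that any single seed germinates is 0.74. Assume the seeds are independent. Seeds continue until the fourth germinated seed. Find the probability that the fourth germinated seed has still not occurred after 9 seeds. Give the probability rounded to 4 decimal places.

0.0122

Needing more than 9 seeds ⇔ fewer than 4 successes in the first 9. With X ~ Binomial(9, 0.74), P(Y > 9) = P(X ≤ 3).
  k=0: C(9,0)·0.74^0·0.26^9 = 0.000005
  k=1: C(9,1)·0.74^1·0.26^8 = 0.000139
  k=2: C(9,2)·0.74^2·0.26^7 = 0.001583
  k=3: C(9,3)·0.74^3·0.26^6 = 0.010515
P(X ≤ 3) = 0.012243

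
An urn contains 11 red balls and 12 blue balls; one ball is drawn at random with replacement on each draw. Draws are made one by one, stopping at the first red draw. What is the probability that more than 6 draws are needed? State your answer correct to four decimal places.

0.0202

Y = number of draws to the first success; geometric, p = 0.478261.
P(Y > 6) = P(first 6 all fail) = (1−p)^6 = 0.020171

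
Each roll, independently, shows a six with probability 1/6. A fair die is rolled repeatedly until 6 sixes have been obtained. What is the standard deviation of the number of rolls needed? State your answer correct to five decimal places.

Y = total rolls until the sixth success; negative binomial with r=6, p=0.166667.
SD(Y) = √[r(1−p)/p²] = √(180.0000000) = 13.4164079

13.41641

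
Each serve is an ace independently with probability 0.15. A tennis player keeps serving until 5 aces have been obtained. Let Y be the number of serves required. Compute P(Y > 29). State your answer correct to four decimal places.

0.5555

Needing more than 29 serves ⇔ fewer than 5 successes in the first 29. With X ~ Binomial(29, 0.15), P(Y > 29) = P(X ≤ 4).
  k=0: C(29,0)·0.15^0·0.85^29 = 0.008977
  k=1: C(29,1)·0.15^1·0.85^28 = 0.045943
  k=2: C(29,2)·0.15^2·0.85^27 = 0.113506
  k=3: C(29,3)·0.15^3·0.85^26 = 0.180275
  k=4: C(29,4)·0.15^4·0.85^25 = 0.206785
P(X ≤ 4) = 0.555487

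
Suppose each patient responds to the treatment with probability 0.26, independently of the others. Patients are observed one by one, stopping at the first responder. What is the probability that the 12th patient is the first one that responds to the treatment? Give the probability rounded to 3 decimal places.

Geometric (trials to first success), p = 0.26.
P(Y = 12) = (1−p)^11 · p = 0.036438 · 0.26 = 0.00947

0.009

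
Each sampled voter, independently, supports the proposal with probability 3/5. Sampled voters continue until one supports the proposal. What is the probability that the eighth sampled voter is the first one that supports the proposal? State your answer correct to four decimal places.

Geometric (trials to first success), p = 0.60.
P(Y = 8) = (1−p)^7 · p = 0.0016384 · 0.60 = 0.000983

0.0010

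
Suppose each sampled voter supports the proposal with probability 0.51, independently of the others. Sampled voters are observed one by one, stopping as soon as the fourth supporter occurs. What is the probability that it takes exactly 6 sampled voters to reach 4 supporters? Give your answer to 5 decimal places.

Y = trial on which the fourth success occurs; negative binomial, r=4, p=0.51.
P(Y=6) = C(5,3) · p^4 · (1−p)^2
= 10 · 0.067652 · 0.2401 = 0.1624325

0.16243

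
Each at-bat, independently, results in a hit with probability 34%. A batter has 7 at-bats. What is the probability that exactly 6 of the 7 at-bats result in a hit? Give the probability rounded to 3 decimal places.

X ~ Binomial(n=7, p=0.34).
P(X=6) = C(7,6) · p^6 · (1−p)^1
= 7 · 0.0015448 · 0.66 = 0.00714

0.007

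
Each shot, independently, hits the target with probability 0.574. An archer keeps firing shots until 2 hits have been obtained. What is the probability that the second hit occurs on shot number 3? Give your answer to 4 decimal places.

0.2807

Y = trial on which the second success occurs; negative binomial, r=2, p=0.574.
P(Y=3) = C(2,1) · p^2 · (1−p)^1
= 2 · 0.32948 · 0.426 = 0.280714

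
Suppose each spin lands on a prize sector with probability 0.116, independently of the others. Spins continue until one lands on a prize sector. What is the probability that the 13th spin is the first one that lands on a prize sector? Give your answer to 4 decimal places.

Geometric (trials to first success), p = 0.116.
P(Y = 13) = (1−p)^12 · p = 0.22773 · 0.116 = 0.026417

0.0264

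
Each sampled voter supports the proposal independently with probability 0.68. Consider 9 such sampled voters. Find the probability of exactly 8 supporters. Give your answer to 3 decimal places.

0.132

X ~ Binomial(n=9, p=0.68).
P(X=8) = C(9,8) · p^8 · (1−p)^1
= 9 · 0.045716 · 0.32 = 0.13166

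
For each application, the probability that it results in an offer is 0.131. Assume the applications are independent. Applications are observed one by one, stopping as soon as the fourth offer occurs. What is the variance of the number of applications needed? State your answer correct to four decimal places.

Y = total applications until the fourth success; negative binomial with r=4, p=0.131.
Var(Y) = r(1−p)/p² = 4·0.869 / 0.131² = 202.552299

202.5523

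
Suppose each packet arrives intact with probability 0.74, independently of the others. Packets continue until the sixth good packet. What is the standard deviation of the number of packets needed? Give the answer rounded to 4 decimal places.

1.6878

Y = total packets until the sixth success; negative binomial with r=6, p=0.74.
SD(Y) = √[r(1−p)/p²] = √(2.848795) = 1.687837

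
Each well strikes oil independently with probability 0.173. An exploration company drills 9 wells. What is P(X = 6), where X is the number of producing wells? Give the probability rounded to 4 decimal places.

0.0013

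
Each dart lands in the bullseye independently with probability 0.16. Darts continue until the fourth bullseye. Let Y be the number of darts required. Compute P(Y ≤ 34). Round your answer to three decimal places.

0.816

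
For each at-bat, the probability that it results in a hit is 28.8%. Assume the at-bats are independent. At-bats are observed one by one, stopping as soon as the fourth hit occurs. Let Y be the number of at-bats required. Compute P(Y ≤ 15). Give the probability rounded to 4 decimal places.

0.6670

Finishing within 15 at-bats ⇔ at least 4 successes in the first 15. With X ~ Binomial(15, 0.288), P(Y ≤ 15) = 1 − P(X ≤ 3).
  k=0: C(15,0)·0.288^0·0.712^15 = 0.006126
  k=1: C(15,1)·0.288^1·0.712^14 = 0.037171
  k=2: C(15,2)·0.288^2·0.712^13 = 0.105248
  k=3: C(15,3)·0.288^3·0.712^12 = 0.184480
1 − 0.333025 = 0.666975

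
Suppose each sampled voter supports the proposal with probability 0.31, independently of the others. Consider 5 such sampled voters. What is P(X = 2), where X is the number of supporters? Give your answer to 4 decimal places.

X ~ Binomial(n=5, p=0.31).
P(X=2) = C(5,2) · p^2 · (1−p)^3
= 10 · 0.0961 · 0.32851 = 0.315697

0.3157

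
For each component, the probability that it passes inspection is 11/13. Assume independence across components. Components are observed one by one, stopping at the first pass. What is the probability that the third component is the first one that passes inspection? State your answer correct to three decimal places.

0.020

Geometric (trials to first success), p = 0.846154.
P(Y = 3) = (1−p)^2 · p = 0.023669 · 0.846154 = 0.02003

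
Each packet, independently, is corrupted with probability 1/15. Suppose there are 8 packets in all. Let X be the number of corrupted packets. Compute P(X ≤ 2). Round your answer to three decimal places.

X ~ Binomial(8, 0.066667); P(X ≤ 2) = Σ C(8,k) p^k (1−p)^(8−k) over k:
  k=0: C(8,0)·0.066667^0·0.933333^8 = 0.57583
  k=1: C(8,1)·0.066667^1·0.933333^7 = 0.32905
  k=2: C(8,2)·0.066667^2·0.933333^6 = 0.08226
Total = 0.98714

0.987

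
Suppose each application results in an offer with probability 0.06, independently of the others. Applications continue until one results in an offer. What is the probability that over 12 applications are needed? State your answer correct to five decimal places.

Y = number of applications to the first success; geometric, p = 0.06.
P(Y > 12) = P(first 12 all fail) = (1−p)^12 = 0.4759203

0.47592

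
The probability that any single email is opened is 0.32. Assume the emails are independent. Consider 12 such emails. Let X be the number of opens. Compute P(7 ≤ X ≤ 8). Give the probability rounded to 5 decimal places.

0.05120

X ~ Binomial(12, 0.32); P(7 ≤ X ≤ 8) = Σ C(12,k) p^k (1−p)^(12−k) over k:
  k=7: C(12,7)·0.32^7·0.68^5 = 0.0395658
  k=8: C(12,8)·0.32^8·0.68^4 = 0.0116370
Total = 0.0512028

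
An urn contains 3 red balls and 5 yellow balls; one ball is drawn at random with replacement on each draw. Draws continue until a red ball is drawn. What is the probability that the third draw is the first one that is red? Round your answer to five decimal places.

0.14648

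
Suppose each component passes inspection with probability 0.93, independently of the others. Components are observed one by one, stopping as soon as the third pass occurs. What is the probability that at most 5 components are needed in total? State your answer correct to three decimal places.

Finishing within 5 components ⇔ at least 3 successes in the first 5. With X ~ Binomial(5, 0.93), P(Y ≤ 5) = 1 − P(X ≤ 2).
  k=0: C(5,0)·0.93^0·0.07^5 = 0.00000
  k=1: C(5,1)·0.93^1·0.07^4 = 0.00011
  k=2: C(5,2)·0.93^2·0.07^3 = 0.00297
1 − 0.00308 = 0.99692

0.997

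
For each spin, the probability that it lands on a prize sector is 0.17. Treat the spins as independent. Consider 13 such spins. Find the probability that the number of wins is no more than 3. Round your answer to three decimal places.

0.833

X ~ Binomial(13, 0.17); P(X ≤ 3) = Σ C(13,k) p^k (1−p)^(13−k) over k:
  k=0: C(13,0)·0.17^0·0.83^13 = 0.08872
  k=1: C(13,1)·0.17^1·0.83^12 = 0.23623
  k=2: C(13,2)·0.17^2·0.83^11 = 0.29030
  k=3: C(13,3)·0.17^3·0.83^10 = 0.21802
Total = 0.83327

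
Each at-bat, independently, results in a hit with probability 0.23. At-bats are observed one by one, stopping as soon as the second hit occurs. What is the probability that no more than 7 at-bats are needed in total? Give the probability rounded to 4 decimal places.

0.5040

Finishing within 7 at-bats ⇔ at least 2 successes in the first 7. With X ~ Binomial(7, 0.23), P(Y ≤ 7) = 1 − P(X ≤ 1).
  k=0: C(7,0)·0.23^0·0.77^7 = 0.160485
  k=1: C(7,1)·0.23^1·0.77^6 = 0.335560
1 − 0.496045 = 0.503955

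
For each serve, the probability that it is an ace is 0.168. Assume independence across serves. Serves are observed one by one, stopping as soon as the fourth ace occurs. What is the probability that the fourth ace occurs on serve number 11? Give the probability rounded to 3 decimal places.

0.026

Y = trial on which the fourth success occurs; negative binomial, r=4, p=0.168.
P(Y=11) = C(10,3) · p^4 · (1−p)^7
= 120 · 0.00079659 · 0.27597 = 0.02638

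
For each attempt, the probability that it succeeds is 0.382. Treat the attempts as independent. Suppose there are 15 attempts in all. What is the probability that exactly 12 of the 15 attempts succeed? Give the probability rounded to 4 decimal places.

0.0010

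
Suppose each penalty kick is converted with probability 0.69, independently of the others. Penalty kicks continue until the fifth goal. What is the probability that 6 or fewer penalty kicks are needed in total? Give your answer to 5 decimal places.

0.39883

Finishing within 6 penalty kicks ⇔ at least 5 successes in the first 6. With X ~ Binomial(6, 0.69), P(Y ≤ 6) = 1 − P(X ≤ 4).
  k=0: C(6,0)·0.69^0·0.31^6 = 0.0008875
  k=1: C(6,1)·0.69^1·0.31^5 = 0.0118525
  k=2: C(6,2)·0.69^2·0.31^4 = 0.0659533
  k=3: C(6,3)·0.69^3·0.31^3 = 0.1957322
  k=4: C(6,4)·0.69^4·0.31^2 = 0.3267465
1 − 0.6011720 = 0.3988280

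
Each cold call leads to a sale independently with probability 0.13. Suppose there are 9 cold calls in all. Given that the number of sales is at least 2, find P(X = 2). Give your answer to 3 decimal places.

0.695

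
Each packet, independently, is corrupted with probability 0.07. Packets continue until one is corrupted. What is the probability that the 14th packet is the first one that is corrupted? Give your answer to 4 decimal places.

0.0273

Geometric (trials to first success), p = 0.07.
P(Y = 14) = (1−p)^13 · p = 0.38929 · 0.07 = 0.027251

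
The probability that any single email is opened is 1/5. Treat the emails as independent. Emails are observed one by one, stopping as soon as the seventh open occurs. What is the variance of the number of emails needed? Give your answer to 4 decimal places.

Y = total emails until the seventh success; negative binomial with r=7, p=0.20.
Var(Y) = r(1−p)/p² = 7·0.80 / 0.20² = 140.000000

140.0000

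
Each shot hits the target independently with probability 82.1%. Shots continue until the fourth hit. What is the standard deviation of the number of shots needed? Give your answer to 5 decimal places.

Y = total shots until the fourth success; negative binomial with r=4, p=0.821.
SD(Y) = √[r(1−p)/p²] = √(1.0622499) = 1.0306551

1.03066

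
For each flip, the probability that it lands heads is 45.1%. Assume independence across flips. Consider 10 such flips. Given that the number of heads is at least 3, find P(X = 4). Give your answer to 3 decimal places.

0.264

X ~ Binomial(10, 0.451). Want P(X=4 | X≥3) = P(X=4) / P(X≥3).
P(X=4) = C(10,4)·0.451^4·0.549^6 = 0.23788
P(X≥3) = 1 − 0.00249 − 0.02043 − 0.07553 = 0.90155
Ratio = 0.23788 / 0.90155 = 0.26386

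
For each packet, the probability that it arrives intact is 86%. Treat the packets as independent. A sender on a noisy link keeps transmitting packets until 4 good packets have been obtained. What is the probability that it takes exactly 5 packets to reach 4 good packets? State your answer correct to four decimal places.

Y = trial on which the fourth success occurs; negative binomial, r=4, p=0.86.
P(Y=5) = C(4,3) · p^4 · (1−p)^1
= 4 · 0.54701 · 0.14 = 0.306325

0.3063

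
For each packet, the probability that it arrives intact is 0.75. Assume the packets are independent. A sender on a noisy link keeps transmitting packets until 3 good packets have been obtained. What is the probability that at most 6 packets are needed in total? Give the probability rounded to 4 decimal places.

0.9624

Finishing within 6 packets ⇔ at least 3 successes in the first 6. With X ~ Binomial(6, 0.75), P(Y ≤ 6) = 1 − P(X ≤ 2).
  k=0: C(6,0)·0.75^0·0.25^6 = 0.000244
  k=1: C(6,1)·0.75^1·0.25^5 = 0.004395
  k=2: C(6,2)·0.75^2·0.25^4 = 0.032959
1 − 0.037598 = 0.962402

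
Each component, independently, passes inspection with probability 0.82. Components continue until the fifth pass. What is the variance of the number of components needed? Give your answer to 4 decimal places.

Y = total components until the fifth success; negative binomial with r=5, p=0.82.
Var(Y) = r(1−p)/p² = 5·0.18 / 0.82² = 1.338489

1.3385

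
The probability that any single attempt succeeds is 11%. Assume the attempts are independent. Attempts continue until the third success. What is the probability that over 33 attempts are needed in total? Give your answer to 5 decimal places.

0.28094

Needing more than 33 attempts ⇔ fewer than 3 successes in the first 33. With X ~ Binomial(33, 0.11), P(Y > 33) = P(X ≤ 2).
  k=0: C(33,0)·0.11^0·0.89^33 = 0.0213732
  k=1: C(33,1)·0.11^1·0.89^32 = 0.0871740
  k=2: C(33,2)·0.11^2·0.89^31 = 0.1723890
P(X ≤ 2) = 0.2809362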